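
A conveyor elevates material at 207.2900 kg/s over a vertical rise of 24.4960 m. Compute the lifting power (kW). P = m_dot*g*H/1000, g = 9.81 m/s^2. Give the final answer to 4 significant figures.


P = 207.2900 * 9.81 * 24.4960 / 1000
P = 49.81 kW


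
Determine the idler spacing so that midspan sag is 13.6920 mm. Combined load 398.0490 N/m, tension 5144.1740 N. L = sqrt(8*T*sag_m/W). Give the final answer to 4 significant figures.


sag = 13.6920/1000 = 0.013692 m
L = sqrt(8 * 5144.1740 * 0.013692 / 398.0490)
L = 1.190 m


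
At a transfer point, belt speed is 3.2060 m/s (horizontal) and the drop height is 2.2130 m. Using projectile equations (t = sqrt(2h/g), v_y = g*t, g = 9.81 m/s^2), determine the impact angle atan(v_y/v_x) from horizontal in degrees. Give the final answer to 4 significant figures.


t = sqrt(2*2.2130/9.81) = 0.671694 s
v_y = 9.81 * 0.671694 = 6.58932 m/s
angle = atan(6.58932 / 3.2060) = 64.05 deg


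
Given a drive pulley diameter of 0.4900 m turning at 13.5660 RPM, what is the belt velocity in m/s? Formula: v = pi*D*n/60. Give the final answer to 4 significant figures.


v = pi * 0.4900 * 13.5660 / 60
v = 0.3481 m/s


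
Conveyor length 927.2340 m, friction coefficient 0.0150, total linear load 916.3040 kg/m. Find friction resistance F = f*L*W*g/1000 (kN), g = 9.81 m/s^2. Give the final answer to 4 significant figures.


F = 0.0150 * 927.2340 * 916.3040 * 9.81 / 1000
F = 125.0 kN


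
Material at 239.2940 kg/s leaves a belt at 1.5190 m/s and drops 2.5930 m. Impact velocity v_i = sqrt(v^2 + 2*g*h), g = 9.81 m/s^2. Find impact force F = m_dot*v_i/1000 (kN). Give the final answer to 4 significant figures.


v_i = sqrt(1.5190^2 + 2*9.81*2.5930) = 7.2926 m/s
F = 239.2940 * 7.2926 / 1000
F = 1.745 kN


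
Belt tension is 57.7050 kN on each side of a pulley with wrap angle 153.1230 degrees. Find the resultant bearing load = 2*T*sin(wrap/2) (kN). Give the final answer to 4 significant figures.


F = 2 * 57.7050 * sin(153.1230/2 deg)
F = 112.3 kN


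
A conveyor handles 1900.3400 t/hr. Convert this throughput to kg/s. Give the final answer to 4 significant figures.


m_dot = 1900.3400 * 1000 / 3600
m_dot = 527.9 kg/s


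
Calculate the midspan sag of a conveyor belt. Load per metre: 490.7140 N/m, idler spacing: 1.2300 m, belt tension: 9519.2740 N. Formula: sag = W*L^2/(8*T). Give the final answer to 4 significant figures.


sag = 490.7140 * 1.2300^2 / (8 * 9519.2740)
sag = 0.009749 m


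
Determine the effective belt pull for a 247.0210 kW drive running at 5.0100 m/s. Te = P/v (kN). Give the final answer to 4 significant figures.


Te = P / v = 247.0210 / 5.0100
Te = 49.31 kN


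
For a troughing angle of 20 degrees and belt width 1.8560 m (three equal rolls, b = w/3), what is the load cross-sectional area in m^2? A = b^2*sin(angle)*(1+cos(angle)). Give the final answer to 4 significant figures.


b = 1.8560/3 = 0.618667 m
A = 0.618667^2 * sin(20 deg) * (1 + cos(20 deg))
A = 0.2539 m^2


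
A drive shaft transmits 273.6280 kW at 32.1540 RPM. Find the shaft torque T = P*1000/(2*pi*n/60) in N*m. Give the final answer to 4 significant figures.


omega = 2*pi*32.1540/60 = 3.36716 rad/s
T = 273.6280*1000 / 3.36716
T = 81260 N*m


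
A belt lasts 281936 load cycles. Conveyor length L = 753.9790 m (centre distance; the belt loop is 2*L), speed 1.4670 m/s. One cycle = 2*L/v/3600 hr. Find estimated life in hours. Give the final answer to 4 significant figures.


cycle_time = 2 * 753.9790 / 1.4670 / 3600 = 0.285533 hr
life = 281936 * 0.285533 = 80500 hours


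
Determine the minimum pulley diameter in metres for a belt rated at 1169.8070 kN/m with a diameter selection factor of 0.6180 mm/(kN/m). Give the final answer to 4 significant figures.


D = 1169.8070 * 0.6180 / 1000
D = 0.7229 m


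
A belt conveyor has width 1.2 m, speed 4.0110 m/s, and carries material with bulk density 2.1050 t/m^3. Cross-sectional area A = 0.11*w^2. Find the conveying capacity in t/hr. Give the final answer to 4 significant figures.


A = 0.11 * 1.2^2 = 0.1584 m^2
C = 0.1584 * 4.0110 * 2.1050 * 3600
C = 4815 t/hr


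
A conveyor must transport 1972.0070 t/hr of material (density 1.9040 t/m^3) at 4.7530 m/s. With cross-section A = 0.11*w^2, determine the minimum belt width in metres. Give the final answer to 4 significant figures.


A_req = 1972.0070 / (4.7530 * 1.9040 * 3600) = 0.0605301 m^2
w = sqrt(0.0605301 / 0.11)
w = 0.7418 m


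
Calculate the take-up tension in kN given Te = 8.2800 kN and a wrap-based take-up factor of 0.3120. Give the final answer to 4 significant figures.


T_tu = 8.2800 * 0.3120
T_tu = 2.583 kN


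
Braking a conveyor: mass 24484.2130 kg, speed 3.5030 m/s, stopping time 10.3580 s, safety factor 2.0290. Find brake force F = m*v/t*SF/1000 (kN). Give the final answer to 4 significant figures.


F = 24484.2130 * 3.5030 / 10.3580 * 2.0290 / 1000
F = 16.80 kN


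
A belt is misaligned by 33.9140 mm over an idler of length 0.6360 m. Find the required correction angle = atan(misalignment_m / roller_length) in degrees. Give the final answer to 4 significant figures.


misalign_m = 33.9140 / 1000 = 0.033914 m
angle = atan(0.033914 / 0.6360)
angle = 3.052 deg


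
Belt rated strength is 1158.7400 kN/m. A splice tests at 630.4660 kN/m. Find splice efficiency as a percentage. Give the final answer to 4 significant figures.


Eff = 630.4660 / 1158.7400 * 100
Eff = 54.41 %


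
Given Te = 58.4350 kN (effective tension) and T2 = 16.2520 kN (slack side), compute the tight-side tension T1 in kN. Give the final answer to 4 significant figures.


T1 = Te + T2 = 58.4350 + 16.2520
T1 = 74.69 kN


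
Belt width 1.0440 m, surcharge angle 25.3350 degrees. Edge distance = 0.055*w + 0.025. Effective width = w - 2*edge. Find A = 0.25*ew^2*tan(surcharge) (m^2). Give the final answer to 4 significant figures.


edge = 0.055*1.0440 + 0.025 = 0.08242 m
ew = 1.0440 - 2*0.08242 = 0.87916 m
A = 0.25 * 0.87916^2 * tan(25.3350 deg)
A = 0.09148 m^2


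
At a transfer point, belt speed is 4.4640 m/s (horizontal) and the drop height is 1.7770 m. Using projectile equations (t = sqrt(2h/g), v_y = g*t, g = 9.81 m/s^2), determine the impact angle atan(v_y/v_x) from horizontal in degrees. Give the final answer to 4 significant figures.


t = sqrt(2*1.7770/9.81) = 0.6019 s
v_y = 9.81 * 0.6019 = 5.90464 m/s
angle = atan(5.90464 / 4.4640) = 52.91 deg


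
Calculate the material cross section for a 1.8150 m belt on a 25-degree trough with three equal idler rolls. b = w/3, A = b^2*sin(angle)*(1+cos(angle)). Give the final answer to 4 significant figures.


b = 1.8150/3 = 0.605 m
A = 0.605^2 * sin(25 deg) * (1 + cos(25 deg))
A = 0.2949 m^2


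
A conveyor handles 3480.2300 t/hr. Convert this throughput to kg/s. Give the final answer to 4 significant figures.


m_dot = 3480.2300 * 1000 / 3600
m_dot = 966.7 kg/s


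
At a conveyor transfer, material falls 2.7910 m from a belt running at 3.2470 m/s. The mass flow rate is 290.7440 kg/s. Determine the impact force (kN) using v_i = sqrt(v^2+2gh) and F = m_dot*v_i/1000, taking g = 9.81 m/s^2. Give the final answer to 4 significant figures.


v_i = sqrt(3.2470^2 + 2*9.81*2.7910) = 8.08099 m/s
F = 290.7440 * 8.08099 / 1000
F = 2.349 kN


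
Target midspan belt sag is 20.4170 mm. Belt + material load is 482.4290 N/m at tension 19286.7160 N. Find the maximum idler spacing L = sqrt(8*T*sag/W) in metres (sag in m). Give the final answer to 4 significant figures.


sag = 20.4170/1000 = 0.020417 m
L = sqrt(8 * 19286.7160 * 0.020417 / 482.4290)
L = 2.555 m


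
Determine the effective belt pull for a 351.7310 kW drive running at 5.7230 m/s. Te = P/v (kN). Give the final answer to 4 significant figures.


Te = P / v = 351.7310 / 5.7230
Te = 61.46 kN


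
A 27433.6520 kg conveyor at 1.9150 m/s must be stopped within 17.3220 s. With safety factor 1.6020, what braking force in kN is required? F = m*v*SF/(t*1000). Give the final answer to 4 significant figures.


F = 27433.6520 * 1.9150 / 17.3220 * 1.6020 / 1000
F = 4.859 kN


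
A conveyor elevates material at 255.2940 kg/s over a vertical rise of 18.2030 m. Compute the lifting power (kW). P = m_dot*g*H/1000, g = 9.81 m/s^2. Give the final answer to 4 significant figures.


P = 255.2940 * 9.81 * 18.2030 / 1000
P = 45.59 kW


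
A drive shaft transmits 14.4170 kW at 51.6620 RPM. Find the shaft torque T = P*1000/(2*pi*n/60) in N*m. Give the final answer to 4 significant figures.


omega = 2*pi*51.6620/60 = 5.41003 rad/s
T = 14.4170*1000 / 5.41003
T = 2665 N*m


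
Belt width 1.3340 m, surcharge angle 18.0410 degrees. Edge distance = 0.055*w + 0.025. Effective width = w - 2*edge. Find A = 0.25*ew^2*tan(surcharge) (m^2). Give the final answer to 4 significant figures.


edge = 0.055*1.3340 + 0.025 = 0.09837 m
ew = 1.3340 - 2*0.09837 = 1.13726 m
A = 0.25 * 1.13726^2 * tan(18.0410 deg)
A = 0.1053 m^2


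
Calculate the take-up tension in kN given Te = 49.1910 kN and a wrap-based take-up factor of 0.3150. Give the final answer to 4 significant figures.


T_tu = 49.1910 * 0.3150
T_tu = 15.50 kN


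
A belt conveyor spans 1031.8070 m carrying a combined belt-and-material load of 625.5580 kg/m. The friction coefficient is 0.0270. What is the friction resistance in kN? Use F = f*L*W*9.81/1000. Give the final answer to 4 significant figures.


F = 0.0270 * 1031.8070 * 625.5580 * 9.81 / 1000
F = 171.0 kN


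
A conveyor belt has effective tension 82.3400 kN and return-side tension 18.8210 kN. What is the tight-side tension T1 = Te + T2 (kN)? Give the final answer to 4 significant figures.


T1 = Te + T2 = 82.3400 + 18.8210
T1 = 101.2 kN


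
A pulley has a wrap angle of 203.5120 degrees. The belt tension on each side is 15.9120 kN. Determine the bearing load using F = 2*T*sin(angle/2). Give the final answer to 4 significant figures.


F = 2 * 15.9120 * sin(203.5120/2 deg)
F = 31.16 kN


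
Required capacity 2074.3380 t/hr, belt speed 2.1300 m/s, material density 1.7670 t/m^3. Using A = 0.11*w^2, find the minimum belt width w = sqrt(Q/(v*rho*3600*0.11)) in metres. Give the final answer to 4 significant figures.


A_req = 2074.3380 / (2.1300 * 1.7670 * 3600) = 0.153095 m^2
w = sqrt(0.153095 / 0.11)
w = 1.180 m


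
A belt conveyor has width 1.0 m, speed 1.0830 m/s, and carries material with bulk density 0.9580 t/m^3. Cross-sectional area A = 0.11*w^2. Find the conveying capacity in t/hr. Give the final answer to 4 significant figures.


A = 0.11 * 1.0^2 = 0.11 m^2
C = 0.11 * 1.0830 * 0.9580 * 3600
C = 410.9 t/hr


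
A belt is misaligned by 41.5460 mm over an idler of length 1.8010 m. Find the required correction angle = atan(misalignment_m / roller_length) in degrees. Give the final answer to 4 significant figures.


misalign_m = 41.5460 / 1000 = 0.041546 m
angle = atan(0.041546 / 1.8010)
angle = 1.321 deg


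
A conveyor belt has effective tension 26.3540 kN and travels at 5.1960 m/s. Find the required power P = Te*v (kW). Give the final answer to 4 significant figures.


P = Te * v = 26.3540 * 5.1960
P = 136.9 kW


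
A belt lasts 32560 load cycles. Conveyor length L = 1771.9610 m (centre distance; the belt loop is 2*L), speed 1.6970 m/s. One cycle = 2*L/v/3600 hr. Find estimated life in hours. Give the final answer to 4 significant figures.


cycle_time = 2 * 1771.9610 / 1.6970 / 3600 = 0.580096 hr
life = 32560 * 0.580096 = 18890 hours


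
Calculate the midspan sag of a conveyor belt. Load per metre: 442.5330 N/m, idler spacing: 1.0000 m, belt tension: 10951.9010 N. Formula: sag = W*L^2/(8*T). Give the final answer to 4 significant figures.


sag = 442.5330 * 1.0000^2 / (8 * 10951.9010)
sag = 0.005051 m


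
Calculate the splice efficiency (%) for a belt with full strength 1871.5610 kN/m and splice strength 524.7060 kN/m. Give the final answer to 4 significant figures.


Eff = 524.7060 / 1871.5610 * 100
Eff = 28.04 %


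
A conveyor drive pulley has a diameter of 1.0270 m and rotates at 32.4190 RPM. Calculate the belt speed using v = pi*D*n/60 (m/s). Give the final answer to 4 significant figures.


v = pi * 1.0270 * 32.4190 / 60
v = 1.743 m/s


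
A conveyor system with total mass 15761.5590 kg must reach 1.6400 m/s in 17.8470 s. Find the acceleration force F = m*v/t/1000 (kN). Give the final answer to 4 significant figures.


F = 15761.5590 * 1.6400 / 17.8470 / 1000
F = 1.448 kN


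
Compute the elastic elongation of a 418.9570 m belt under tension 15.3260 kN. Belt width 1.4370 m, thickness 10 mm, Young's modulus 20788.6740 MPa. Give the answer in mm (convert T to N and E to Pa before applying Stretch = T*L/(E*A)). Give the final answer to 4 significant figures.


A = 1.4370 * 0.01 = 0.01437 m^2
Stretch = 15.3260*1000 * 418.9570 / (20788.6740e6 * 0.01437) * 1000
Stretch = 21.49 mm


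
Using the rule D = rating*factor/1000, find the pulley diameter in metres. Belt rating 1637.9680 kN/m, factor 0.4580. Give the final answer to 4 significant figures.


D = 1637.9680 * 0.4580 / 1000
D = 0.7502 m


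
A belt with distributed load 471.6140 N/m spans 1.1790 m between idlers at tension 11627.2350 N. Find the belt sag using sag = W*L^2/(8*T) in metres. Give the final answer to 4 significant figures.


sag = 471.6140 * 1.1790^2 / (8 * 11627.2350)
sag = 0.007048 m


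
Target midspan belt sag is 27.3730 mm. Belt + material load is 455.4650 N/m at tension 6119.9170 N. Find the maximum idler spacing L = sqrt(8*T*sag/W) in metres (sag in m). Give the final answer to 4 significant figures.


sag = 27.3730/1000 = 0.027373 m
L = sqrt(8 * 6119.9170 * 0.027373 / 455.4650)
L = 1.715 m


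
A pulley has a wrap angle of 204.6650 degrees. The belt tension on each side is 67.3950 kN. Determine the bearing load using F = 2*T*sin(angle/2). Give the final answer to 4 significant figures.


F = 2 * 67.3950 * sin(204.6650/2 deg)
F = 131.7 kN


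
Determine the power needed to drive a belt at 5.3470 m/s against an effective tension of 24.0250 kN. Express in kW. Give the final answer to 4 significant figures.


P = Te * v = 24.0250 * 5.3470
P = 128.5 kW


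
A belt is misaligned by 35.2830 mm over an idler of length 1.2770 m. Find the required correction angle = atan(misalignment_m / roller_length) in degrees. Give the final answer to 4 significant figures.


misalign_m = 35.2830 / 1000 = 0.035283 m
angle = atan(0.035283 / 1.2770)
angle = 1.583 deg


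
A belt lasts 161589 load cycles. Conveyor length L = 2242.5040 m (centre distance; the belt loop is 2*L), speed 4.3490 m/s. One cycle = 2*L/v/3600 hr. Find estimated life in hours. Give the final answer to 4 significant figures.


cycle_time = 2 * 2242.5040 / 4.3490 / 3600 = 0.286465 hr
life = 161589 * 0.286465 = 46290 hours


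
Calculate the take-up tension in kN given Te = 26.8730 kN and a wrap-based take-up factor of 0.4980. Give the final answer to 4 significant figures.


T_tu = 26.8730 * 0.4980
T_tu = 13.38 kN


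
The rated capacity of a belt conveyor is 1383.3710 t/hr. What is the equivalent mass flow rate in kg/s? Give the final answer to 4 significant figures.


m_dot = 1383.3710 * 1000 / 3600
m_dot = 384.3 kg/s


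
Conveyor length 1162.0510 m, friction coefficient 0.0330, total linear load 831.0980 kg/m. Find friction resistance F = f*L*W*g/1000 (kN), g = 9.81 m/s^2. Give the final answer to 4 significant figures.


F = 0.0330 * 1162.0510 * 831.0980 * 9.81 / 1000
F = 312.7 kN


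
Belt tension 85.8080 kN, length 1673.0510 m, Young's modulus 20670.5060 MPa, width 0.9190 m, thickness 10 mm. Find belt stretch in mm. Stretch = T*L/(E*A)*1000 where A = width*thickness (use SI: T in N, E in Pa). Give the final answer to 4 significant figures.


A = 0.9190 * 0.01 = 0.00919 m^2
Stretch = 85.8080*1000 * 1673.0510 / (20670.5060e6 * 0.00919) * 1000
Stretch = 755.7 mm


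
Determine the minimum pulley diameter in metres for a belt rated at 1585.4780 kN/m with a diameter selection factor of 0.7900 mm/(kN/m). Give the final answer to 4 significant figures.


D = 1585.4780 * 0.7900 / 1000
D = 1.253 m


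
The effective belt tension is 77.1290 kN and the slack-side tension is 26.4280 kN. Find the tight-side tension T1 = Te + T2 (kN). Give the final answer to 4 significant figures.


T1 = Te + T2 = 77.1290 + 26.4280
T1 = 103.6 kN


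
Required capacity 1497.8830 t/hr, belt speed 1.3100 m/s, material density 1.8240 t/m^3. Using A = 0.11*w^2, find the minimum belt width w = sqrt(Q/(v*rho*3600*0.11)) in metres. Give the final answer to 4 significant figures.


A_req = 1497.8830 / (1.3100 * 1.8240 * 3600) = 0.174132 m^2
w = sqrt(0.174132 / 0.11)
w = 1.258 m


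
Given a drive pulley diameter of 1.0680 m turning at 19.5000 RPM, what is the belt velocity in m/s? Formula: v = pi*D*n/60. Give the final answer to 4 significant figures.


v = pi * 1.0680 * 19.5000 / 60
v = 1.090 m/s


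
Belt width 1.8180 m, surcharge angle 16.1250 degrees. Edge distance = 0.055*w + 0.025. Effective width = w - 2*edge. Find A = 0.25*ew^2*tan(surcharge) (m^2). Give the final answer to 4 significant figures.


edge = 0.055*1.8180 + 0.025 = 0.12499 m
ew = 1.8180 - 2*0.12499 = 1.56802 m
A = 0.25 * 1.56802^2 * tan(16.1250 deg)
A = 0.1777 m^2


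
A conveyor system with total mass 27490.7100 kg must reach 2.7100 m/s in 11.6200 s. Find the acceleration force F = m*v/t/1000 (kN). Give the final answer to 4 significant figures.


F = 27490.7100 * 2.7100 / 11.6200 / 1000
F = 6.411 kN


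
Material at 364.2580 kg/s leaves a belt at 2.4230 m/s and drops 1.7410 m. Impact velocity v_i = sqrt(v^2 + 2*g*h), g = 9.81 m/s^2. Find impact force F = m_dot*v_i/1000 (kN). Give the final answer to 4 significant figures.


v_i = sqrt(2.4230^2 + 2*9.81*1.7410) = 6.32688 m/s
F = 364.2580 * 6.32688 / 1000
F = 2.305 kN


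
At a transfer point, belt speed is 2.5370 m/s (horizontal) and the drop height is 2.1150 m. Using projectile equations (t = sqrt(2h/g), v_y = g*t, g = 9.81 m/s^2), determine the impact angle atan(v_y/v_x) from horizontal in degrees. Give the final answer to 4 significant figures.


t = sqrt(2*2.1150/9.81) = 0.656653 s
v_y = 9.81 * 0.656653 = 6.44177 m/s
angle = atan(6.44177 / 2.5370) = 68.50 deg


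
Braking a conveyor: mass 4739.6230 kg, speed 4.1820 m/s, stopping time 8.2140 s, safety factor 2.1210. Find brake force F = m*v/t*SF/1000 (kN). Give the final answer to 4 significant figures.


F = 4739.6230 * 4.1820 / 8.2140 * 2.1210 / 1000
F = 5.118 kN


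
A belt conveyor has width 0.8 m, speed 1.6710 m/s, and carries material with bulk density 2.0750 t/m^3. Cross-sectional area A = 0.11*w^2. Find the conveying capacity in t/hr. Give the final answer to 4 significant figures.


A = 0.11 * 0.8^2 = 0.0704 m^2
C = 0.0704 * 1.6710 * 2.0750 * 3600
C = 878.8 t/hr


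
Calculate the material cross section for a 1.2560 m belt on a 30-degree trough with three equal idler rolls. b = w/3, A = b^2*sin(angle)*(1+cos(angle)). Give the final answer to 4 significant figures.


b = 1.2560/3 = 0.418667 m
A = 0.418667^2 * sin(30 deg) * (1 + cos(30 deg))
A = 0.1635 m^2


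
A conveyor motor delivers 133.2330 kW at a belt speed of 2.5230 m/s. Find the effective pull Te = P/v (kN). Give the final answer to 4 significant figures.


Te = P / v = 133.2330 / 2.5230
Te = 52.81 kN


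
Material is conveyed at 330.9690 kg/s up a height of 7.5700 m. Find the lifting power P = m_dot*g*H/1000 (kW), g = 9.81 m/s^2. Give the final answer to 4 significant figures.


P = 330.9690 * 9.81 * 7.5700 / 1000
P = 24.58 kW


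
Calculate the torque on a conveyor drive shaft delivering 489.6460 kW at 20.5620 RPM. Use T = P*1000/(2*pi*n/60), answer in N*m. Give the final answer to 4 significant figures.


omega = 2*pi*20.5620/60 = 2.15325 rad/s
T = 489.6460*1000 / 2.15325
T = 227400 N*m


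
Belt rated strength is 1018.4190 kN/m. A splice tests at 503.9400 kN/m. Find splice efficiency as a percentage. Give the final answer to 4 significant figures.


Eff = 503.9400 / 1018.4190 * 100
Eff = 49.48 %


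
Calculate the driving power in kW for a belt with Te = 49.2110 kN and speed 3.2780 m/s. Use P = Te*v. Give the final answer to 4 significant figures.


P = Te * v = 49.2110 * 3.2780
P = 161.3 kW


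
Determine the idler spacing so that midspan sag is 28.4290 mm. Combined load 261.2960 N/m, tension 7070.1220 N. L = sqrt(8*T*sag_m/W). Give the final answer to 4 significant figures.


sag = 28.4290/1000 = 0.028429 m
L = sqrt(8 * 7070.1220 * 0.028429 / 261.2960)
L = 2.481 m


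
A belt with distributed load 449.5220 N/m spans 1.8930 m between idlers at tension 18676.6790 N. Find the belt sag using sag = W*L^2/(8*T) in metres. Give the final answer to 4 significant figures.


sag = 449.5220 * 1.8930^2 / (8 * 18676.6790)
sag = 0.01078 m


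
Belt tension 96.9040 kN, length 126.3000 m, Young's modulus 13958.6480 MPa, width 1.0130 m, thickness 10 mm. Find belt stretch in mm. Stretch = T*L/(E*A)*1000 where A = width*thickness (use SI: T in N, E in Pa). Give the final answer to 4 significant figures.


A = 1.0130 * 0.01 = 0.01013 m^2
Stretch = 96.9040*1000 * 126.3000 / (13958.6480e6 * 0.01013) * 1000
Stretch = 86.56 mm


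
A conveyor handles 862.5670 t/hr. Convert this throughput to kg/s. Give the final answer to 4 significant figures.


m_dot = 862.5670 * 1000 / 3600
m_dot = 239.6 kg/s


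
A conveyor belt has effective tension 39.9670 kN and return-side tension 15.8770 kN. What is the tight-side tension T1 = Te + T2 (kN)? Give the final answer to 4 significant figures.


T1 = Te + T2 = 39.9670 + 15.8770
T1 = 55.84 kN


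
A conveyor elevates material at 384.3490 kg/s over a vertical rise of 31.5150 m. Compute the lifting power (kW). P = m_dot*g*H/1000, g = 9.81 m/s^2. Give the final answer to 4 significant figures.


P = 384.3490 * 9.81 * 31.5150 / 1000
P = 118.8 kW


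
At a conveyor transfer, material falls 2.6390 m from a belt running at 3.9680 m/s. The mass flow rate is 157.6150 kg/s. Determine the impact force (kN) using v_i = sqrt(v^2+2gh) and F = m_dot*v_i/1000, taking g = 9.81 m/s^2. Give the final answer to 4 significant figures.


v_i = sqrt(3.9680^2 + 2*9.81*2.6390) = 8.21719 m/s
F = 157.6150 * 8.21719 / 1000
F = 1.295 kN


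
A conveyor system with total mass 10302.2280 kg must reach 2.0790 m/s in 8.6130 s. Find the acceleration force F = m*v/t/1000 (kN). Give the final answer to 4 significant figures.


F = 10302.2280 * 2.0790 / 8.6130 / 1000
F = 2.487 kN


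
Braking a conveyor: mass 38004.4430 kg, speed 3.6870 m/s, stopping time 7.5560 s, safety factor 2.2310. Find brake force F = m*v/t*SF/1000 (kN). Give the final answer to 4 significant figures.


F = 38004.4430 * 3.6870 / 7.5560 * 2.2310 / 1000
F = 41.37 kN


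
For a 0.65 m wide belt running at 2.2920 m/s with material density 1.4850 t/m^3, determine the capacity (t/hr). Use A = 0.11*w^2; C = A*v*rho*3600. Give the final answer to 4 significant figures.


A = 0.11 * 0.65^2 = 0.046475 m^2
C = 0.046475 * 2.2920 * 1.4850 * 3600
C = 569.5 t/hr


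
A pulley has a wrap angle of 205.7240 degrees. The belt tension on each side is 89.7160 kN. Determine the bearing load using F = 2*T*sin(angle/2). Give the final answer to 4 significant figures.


F = 2 * 89.7160 * sin(205.7240/2 deg)
F = 174.9 kN


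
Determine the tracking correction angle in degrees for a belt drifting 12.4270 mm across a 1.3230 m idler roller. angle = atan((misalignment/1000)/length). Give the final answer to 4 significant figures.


misalign_m = 12.4270 / 1000 = 0.012427 m
angle = atan(0.012427 / 1.3230)
angle = 0.5382 deg


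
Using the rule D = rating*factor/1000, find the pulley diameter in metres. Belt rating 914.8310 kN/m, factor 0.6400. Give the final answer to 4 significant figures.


D = 914.8310 * 0.6400 / 1000
D = 0.5855 m


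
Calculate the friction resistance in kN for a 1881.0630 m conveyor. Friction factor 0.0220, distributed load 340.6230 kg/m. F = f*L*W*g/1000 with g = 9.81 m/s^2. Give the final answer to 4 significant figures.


F = 0.0220 * 1881.0630 * 340.6230 * 9.81 / 1000
F = 138.3 kN


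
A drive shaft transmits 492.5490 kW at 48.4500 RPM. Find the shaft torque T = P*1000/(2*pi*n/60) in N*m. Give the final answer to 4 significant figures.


omega = 2*pi*48.4500/60 = 5.07367 rad/s
T = 492.5490*1000 / 5.07367
T = 97080 N*m


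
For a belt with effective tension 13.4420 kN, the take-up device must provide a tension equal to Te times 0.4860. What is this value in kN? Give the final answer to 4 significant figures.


T_tu = 13.4420 * 0.4860
T_tu = 6.533 kN


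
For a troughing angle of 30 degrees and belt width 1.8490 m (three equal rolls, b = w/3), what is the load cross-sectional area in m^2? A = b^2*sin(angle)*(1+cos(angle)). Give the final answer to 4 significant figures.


b = 1.8490/3 = 0.616333 m
A = 0.616333^2 * sin(30 deg) * (1 + cos(30 deg))
A = 0.3544 m^2


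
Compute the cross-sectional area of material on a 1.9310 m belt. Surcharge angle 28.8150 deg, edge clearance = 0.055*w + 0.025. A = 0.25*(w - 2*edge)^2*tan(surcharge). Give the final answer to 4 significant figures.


edge = 0.055*1.9310 + 0.025 = 0.131205 m
ew = 1.9310 - 2*0.131205 = 1.66859 m
A = 0.25 * 1.66859^2 * tan(28.8150 deg)
A = 0.3829 m^2


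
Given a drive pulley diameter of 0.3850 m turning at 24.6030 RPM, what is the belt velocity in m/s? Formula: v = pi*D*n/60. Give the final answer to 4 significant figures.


v = pi * 0.3850 * 24.6030 / 60
v = 0.4960 m/s


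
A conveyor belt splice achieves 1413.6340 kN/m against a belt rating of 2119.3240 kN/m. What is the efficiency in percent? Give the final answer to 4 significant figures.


Eff = 1413.6340 / 2119.3240 * 100
Eff = 66.70 %


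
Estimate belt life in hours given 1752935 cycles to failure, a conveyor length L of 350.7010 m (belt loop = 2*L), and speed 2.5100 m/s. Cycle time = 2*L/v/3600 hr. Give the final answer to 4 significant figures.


cycle_time = 2 * 350.7010 / 2.5100 / 3600 = 0.0776231 hr
life = 1752935 * 0.0776231 = 136100 hours


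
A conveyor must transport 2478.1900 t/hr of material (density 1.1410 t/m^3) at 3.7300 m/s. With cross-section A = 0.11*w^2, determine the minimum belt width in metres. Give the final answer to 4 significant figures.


A_req = 2478.1900 / (3.7300 * 1.1410 * 3600) = 0.161748 m^2
w = sqrt(0.161748 / 0.11)
w = 1.213 m


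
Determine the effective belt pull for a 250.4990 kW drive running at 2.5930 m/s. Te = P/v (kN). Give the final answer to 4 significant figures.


Te = P / v = 250.4990 / 2.5930
Te = 96.61 kN


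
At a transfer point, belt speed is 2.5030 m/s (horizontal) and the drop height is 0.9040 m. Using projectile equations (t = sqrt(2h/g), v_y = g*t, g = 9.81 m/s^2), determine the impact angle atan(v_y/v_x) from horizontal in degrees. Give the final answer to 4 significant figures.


t = sqrt(2*0.9040/9.81) = 0.429304 s
v_y = 9.81 * 0.429304 = 4.21147 m/s
angle = atan(4.21147 / 2.5030) = 59.28 deg


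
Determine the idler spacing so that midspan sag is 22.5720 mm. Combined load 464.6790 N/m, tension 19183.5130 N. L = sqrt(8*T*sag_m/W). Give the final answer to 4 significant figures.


sag = 22.5720/1000 = 0.022572 m
L = sqrt(8 * 19183.5130 * 0.022572 / 464.6790)
L = 2.730 m


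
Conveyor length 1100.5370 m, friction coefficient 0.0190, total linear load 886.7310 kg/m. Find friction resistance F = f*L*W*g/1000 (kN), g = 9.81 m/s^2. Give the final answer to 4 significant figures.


F = 0.0190 * 1100.5370 * 886.7310 * 9.81 / 1000
F = 181.9 kN


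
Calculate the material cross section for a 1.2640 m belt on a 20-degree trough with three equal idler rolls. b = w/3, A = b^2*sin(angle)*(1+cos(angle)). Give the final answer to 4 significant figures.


b = 1.2640/3 = 0.421333 m
A = 0.421333^2 * sin(20 deg) * (1 + cos(20 deg))
A = 0.1178 m^2


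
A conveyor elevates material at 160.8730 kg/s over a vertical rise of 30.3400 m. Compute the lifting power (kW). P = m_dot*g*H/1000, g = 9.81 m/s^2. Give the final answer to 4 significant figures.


P = 160.8730 * 9.81 * 30.3400 / 1000
P = 47.88 kW


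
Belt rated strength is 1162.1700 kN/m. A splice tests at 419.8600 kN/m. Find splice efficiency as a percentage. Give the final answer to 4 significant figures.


Eff = 419.8600 / 1162.1700 * 100
Eff = 36.13 %


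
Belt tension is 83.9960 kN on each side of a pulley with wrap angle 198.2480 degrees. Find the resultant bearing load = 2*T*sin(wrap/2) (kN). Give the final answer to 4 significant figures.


F = 2 * 83.9960 * sin(198.2480/2 deg)
F = 165.9 kN


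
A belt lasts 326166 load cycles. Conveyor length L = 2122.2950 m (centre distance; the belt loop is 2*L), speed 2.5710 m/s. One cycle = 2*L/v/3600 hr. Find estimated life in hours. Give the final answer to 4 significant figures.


cycle_time = 2 * 2122.2950 / 2.5710 / 3600 = 0.458597 hr
life = 326166 * 0.458597 = 149600 hours


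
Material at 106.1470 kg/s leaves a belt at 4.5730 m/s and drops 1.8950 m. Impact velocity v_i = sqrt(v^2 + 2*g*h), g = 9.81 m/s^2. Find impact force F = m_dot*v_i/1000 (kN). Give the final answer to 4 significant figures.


v_i = sqrt(4.5730^2 + 2*9.81*1.8950) = 7.62183 m/s
F = 106.1470 * 7.62183 / 1000
F = 0.8090 kN


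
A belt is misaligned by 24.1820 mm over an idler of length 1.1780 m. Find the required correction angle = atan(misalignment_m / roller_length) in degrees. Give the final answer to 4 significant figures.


misalign_m = 24.1820 / 1000 = 0.024182 m
angle = atan(0.024182 / 1.1780)
angle = 1.176 deg


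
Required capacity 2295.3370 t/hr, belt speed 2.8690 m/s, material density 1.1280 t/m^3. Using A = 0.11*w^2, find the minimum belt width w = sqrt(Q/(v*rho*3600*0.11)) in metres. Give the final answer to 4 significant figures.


A_req = 2295.3370 / (2.8690 * 1.1280 * 3600) = 0.197017 m^2
w = sqrt(0.197017 / 0.11)
w = 1.338 m


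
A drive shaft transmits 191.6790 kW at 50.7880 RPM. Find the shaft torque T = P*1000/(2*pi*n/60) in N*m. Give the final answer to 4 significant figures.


omega = 2*pi*50.7880/60 = 5.31851 rad/s
T = 191.6790*1000 / 5.31851
T = 36040 N*m


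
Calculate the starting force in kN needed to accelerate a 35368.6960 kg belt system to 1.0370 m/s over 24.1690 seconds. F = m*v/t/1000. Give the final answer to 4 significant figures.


F = 35368.6960 * 1.0370 / 24.1690 / 1000
F = 1.518 kN


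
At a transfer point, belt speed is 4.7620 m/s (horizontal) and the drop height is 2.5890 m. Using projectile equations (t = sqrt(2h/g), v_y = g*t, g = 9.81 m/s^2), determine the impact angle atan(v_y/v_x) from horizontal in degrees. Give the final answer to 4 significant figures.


t = sqrt(2*2.5890/9.81) = 0.726518 s
v_y = 9.81 * 0.726518 = 7.12714 m/s
angle = atan(7.12714 / 4.7620) = 56.25 deg


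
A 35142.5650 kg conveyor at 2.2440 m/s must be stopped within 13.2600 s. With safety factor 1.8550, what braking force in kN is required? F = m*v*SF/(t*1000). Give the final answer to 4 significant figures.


F = 35142.5650 * 2.2440 / 13.2600 * 1.8550 / 1000
F = 11.03 kN


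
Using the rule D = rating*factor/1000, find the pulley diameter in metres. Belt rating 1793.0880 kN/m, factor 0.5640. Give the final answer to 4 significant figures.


D = 1793.0880 * 0.5640 / 1000
D = 1.011 m


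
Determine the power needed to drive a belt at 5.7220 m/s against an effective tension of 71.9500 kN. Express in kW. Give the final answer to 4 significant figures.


P = Te * v = 71.9500 * 5.7220
P = 411.7 kW


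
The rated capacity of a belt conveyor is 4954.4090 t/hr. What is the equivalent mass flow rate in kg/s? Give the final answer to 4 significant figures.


m_dot = 4954.4090 * 1000 / 3600
m_dot = 1376 kg/s


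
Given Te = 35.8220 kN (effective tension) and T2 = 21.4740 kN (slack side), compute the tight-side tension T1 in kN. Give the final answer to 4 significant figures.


T1 = Te + T2 = 35.8220 + 21.4740
T1 = 57.30 kN


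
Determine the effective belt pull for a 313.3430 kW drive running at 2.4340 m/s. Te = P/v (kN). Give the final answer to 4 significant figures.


Te = P / v = 313.3430 / 2.4340
Te = 128.7 kN


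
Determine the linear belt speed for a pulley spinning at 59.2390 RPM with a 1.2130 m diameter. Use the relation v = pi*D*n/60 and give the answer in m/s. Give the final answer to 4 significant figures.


v = pi * 1.2130 * 59.2390 / 60
v = 3.762 m/s


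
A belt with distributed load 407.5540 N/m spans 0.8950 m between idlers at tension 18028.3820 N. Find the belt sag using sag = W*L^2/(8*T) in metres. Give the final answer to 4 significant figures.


sag = 407.5540 * 0.8950^2 / (8 * 18028.3820)
sag = 0.002264 m


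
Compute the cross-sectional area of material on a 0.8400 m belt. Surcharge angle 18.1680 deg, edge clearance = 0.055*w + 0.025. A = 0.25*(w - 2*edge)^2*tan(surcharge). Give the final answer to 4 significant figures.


edge = 0.055*0.8400 + 0.025 = 0.0712 m
ew = 0.8400 - 2*0.0712 = 0.6976 m
A = 0.25 * 0.6976^2 * tan(18.1680 deg)
A = 0.03992 m^2


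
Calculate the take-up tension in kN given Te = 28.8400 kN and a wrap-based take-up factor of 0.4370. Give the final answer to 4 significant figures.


T_tu = 28.8400 * 0.4370
T_tu = 12.60 kN


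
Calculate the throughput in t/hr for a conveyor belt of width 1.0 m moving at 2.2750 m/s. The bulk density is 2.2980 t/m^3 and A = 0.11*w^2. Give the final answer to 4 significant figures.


A = 0.11 * 1.0^2 = 0.11 m^2
C = 0.11 * 2.2750 * 2.2980 * 3600
C = 2070 t/hr


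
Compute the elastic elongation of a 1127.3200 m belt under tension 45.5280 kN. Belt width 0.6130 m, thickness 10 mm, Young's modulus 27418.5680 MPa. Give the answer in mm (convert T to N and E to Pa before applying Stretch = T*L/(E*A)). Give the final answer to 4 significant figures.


A = 0.6130 * 0.01 = 0.00613 m^2
Stretch = 45.5280*1000 * 1127.3200 / (27418.5680e6 * 0.00613) * 1000
Stretch = 305.4 mm


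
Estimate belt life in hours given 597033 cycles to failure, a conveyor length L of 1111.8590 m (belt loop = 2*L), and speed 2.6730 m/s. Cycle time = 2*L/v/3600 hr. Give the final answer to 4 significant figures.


cycle_time = 2 * 1111.8590 / 2.6730 / 3600 = 0.231088 hr
life = 597033 * 0.231088 = 138000 hours


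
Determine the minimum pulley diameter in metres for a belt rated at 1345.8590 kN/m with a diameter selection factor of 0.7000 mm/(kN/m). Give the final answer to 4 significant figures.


D = 1345.8590 * 0.7000 / 1000
D = 0.9421 m


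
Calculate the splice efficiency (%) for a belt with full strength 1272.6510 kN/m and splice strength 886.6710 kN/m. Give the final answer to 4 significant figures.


Eff = 886.6710 / 1272.6510 * 100
Eff = 69.67 %


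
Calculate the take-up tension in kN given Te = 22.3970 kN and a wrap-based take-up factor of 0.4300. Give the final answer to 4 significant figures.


T_tu = 22.3970 * 0.4300
T_tu = 9.631 kN


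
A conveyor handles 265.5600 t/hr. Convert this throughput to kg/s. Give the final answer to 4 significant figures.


m_dot = 265.5600 * 1000 / 3600
m_dot = 73.77 kg/s


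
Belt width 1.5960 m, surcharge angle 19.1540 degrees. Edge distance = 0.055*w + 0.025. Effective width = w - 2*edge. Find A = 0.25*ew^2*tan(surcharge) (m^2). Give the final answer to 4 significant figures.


edge = 0.055*1.5960 + 0.025 = 0.11278 m
ew = 1.5960 - 2*0.11278 = 1.37044 m
A = 0.25 * 1.37044^2 * tan(19.1540 deg)
A = 0.1631 m^2


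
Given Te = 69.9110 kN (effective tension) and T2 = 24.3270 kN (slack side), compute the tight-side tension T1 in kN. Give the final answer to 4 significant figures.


T1 = Te + T2 = 69.9110 + 24.3270
T1 = 94.24 kN


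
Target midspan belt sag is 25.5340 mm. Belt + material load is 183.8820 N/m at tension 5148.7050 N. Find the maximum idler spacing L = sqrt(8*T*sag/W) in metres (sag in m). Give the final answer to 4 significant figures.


sag = 25.5340/1000 = 0.025534 m
L = sqrt(8 * 5148.7050 * 0.025534 / 183.8820)
L = 2.392 m


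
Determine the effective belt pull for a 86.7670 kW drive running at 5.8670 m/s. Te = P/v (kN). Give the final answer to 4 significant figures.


Te = P / v = 86.7670 / 5.8670
Te = 14.79 kN


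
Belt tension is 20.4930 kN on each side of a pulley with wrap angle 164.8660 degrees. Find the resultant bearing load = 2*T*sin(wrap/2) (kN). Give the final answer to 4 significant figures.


F = 2 * 20.4930 * sin(164.8660/2 deg)
F = 40.63 kN


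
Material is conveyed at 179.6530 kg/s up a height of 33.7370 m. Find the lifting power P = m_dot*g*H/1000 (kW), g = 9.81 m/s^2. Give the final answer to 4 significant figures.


P = 179.6530 * 9.81 * 33.7370 / 1000
P = 59.46 kW


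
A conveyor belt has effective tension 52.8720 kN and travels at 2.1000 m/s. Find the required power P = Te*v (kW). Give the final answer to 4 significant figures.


P = Te * v = 52.8720 * 2.1000
P = 111.0 kW


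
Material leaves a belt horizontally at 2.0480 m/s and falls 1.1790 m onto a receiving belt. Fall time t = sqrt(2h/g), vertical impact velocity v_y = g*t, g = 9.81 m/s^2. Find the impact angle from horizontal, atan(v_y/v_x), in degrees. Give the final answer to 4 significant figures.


t = sqrt(2*1.1790/9.81) = 0.490272 s
v_y = 9.81 * 0.490272 = 4.80957 m/s
angle = atan(4.80957 / 2.0480) = 66.93 deg


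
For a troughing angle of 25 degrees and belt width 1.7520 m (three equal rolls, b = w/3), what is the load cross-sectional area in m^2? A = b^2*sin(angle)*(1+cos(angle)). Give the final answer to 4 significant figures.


b = 1.7520/3 = 0.584 m
A = 0.584^2 * sin(25 deg) * (1 + cos(25 deg))
A = 0.2748 m^2


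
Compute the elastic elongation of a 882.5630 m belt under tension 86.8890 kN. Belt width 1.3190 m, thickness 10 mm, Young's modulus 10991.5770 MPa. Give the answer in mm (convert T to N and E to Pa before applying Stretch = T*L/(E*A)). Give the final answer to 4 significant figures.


A = 1.3190 * 0.01 = 0.01319 m^2
Stretch = 86.8890*1000 * 882.5630 / (10991.5770e6 * 0.01319) * 1000
Stretch = 528.9 mm


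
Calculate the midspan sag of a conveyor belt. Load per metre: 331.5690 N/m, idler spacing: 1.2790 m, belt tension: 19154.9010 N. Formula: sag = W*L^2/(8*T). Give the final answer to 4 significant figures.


sag = 331.5690 * 1.2790^2 / (8 * 19154.9010)
sag = 0.003540 m


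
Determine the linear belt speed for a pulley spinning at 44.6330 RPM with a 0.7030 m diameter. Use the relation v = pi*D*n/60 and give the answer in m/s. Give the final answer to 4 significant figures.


v = pi * 0.7030 * 44.6330 / 60
v = 1.643 m/s


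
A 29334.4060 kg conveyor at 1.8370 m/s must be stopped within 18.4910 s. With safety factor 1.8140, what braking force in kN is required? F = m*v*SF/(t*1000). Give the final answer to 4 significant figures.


F = 29334.4060 * 1.8370 / 18.4910 * 1.8140 / 1000
F = 5.286 kN


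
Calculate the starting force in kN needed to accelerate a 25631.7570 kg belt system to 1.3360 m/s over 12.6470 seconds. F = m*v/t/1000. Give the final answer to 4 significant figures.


F = 25631.7570 * 1.3360 / 12.6470 / 1000
F = 2.708 kN


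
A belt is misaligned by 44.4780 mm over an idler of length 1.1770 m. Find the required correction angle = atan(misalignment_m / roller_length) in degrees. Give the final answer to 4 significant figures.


misalign_m = 44.4780 / 1000 = 0.044478 m
angle = atan(0.044478 / 1.1770)
angle = 2.164 deg


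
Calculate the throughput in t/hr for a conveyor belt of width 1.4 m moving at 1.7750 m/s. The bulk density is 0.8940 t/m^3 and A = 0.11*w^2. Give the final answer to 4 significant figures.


A = 0.11 * 1.4^2 = 0.2156 m^2
C = 0.2156 * 1.7750 * 0.8940 * 3600
C = 1232 t/hr


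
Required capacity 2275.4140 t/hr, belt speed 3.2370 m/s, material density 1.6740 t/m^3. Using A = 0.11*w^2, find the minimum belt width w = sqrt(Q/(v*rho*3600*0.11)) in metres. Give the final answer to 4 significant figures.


A_req = 2275.4140 / (3.2370 * 1.6740 * 3600) = 0.116643 m^2
w = sqrt(0.116643 / 0.11)
w = 1.030 m
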